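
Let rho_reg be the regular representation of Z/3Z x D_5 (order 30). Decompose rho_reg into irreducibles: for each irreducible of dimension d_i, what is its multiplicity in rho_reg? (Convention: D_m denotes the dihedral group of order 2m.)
Each irreducible V_i of dimension d_i appears with multiplicity d_i, i.e. rho_reg = (direct sum over all irreducibles V_i) d_i V_i. The irreducible dimensions for Z/3Z x D_5 are 1, 1, 1, 1, 1, 1, 2, 2, 2, 2, 2, 2: 6 irreducibles of dimension 1, each with multiplicity 1; 6 irreducibles of dimension 2, each with multiplicity 2. Total dimension 6*1*1 + 6*2*2 = 30 = |G|.

General theorem: in the regular representation of a finite group G, each irreducible appears with multiplicity equal to its dimension. Check: dim(rho_reg) = sum d_i^2 = 1 + 1 + 1 + 1 + 1 + 1 + 4 + 4 + 4 + 4 + 4 + 4 = 30 = |G|.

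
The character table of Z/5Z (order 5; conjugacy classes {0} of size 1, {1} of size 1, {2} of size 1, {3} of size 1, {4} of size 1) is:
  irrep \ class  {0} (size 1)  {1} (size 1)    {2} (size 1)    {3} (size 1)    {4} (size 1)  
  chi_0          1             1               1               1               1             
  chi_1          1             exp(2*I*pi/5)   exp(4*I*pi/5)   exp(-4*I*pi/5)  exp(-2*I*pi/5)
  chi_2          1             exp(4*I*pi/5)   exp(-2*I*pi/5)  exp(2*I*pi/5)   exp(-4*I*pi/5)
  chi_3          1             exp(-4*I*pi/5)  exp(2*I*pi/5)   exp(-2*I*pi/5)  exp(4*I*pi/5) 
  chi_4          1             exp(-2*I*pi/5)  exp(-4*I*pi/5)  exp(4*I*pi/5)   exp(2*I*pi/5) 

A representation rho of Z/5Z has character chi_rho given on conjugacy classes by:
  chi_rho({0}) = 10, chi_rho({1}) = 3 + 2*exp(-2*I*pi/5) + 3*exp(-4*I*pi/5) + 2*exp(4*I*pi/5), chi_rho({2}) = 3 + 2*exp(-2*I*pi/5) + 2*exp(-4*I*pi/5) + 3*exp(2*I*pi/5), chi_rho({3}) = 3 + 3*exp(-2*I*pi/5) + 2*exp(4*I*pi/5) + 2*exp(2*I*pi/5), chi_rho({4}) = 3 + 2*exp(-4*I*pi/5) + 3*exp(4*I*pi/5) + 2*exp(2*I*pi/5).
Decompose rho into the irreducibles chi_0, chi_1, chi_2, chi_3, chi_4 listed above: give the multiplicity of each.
Multiplicities: chi_0: 3, chi_1: 0, chi_2: 2, chi_3: 3, chi_4: 2.

Working: Use <chi_rho, chi> = (1/|G|) sum_C |C| * chi_rho(C) * conj(chi(C)) with |G| = 5 for each irreducible chi in the table:
  <chi_rho, chi_0> = (1/5)[1*(10)*conj(1) + 1*(3 + 2*exp(-2*I*pi/5) + 3*exp(-4*I*pi/5) + 2*exp(4*I*pi/5))*conj(1) + 1*(3 + 2*exp(-2*I*pi/5) + 2*exp(-4*I*pi/5) + 3*exp(2*I*pi/5))*conj(1) + 1*(3 + 3*exp(-2*I*pi/5) + 2*exp(4*I*pi/5) + 2*exp(2*I*pi/5))*conj(1) + 1*(3 + 2*exp(-4*I*pi/5) + 3*exp(4*I*pi/5) + 2*exp(2*I*pi/5))*conj(1)]
      = (1/5)[(10) + (3 + 2*exp(-2*I*pi/5) + 3*exp(-4*I*pi/5) + 2*exp(4*I*pi/5)) + (3 + 2*exp(-2*I*pi/5) + 2*exp(-4*I*pi/5) + 3*exp(2*I*pi/5)) + (3 + 3*exp(-2*I*pi/5) + 2*exp(4*I*pi/5) + 2*exp(2*I*pi/5)) + (3 + 2*exp(-4*I*pi/5) + 3*exp(4*I*pi/5) + 2*exp(2*I*pi/5))] = 15/5 = 3
  <chi_rho, chi_1> = (1/5)[1*(10)*conj(1) + 1*(3 + 2*exp(-2*I*pi/5) + 3*exp(-4*I*pi/5) + 2*exp(4*I*pi/5))*conj(exp(2*I*pi/5)) + 1*(3 + 2*exp(-2*I*pi/5) + 2*exp(-4*I*pi/5) + 3*exp(2*I*pi/5))*conj(exp(4*I*pi/5)) + 1*(3 + 3*exp(-2*I*pi/5) + 2*exp(4*I*pi/5) + 2*exp(2*I*pi/5))*conj(exp(-4*I*pi/5)) + 1*(3 + 2*exp(-4*I*pi/5) + 3*exp(4*I*pi/5) + 2*exp(2*I*pi/5))*conj(exp(-2*I*pi/5))]
      = (1/5)[(10) + (3*exp(-2*I*pi/5) + 2*exp(-4*I*pi/5) + 3*exp(4*I*pi/5) + 2*exp(2*I*pi/5)) + (3*exp(-2*I*pi/5) + 3*exp(-4*I*pi/5) + 2*exp(4*I*pi/5) + 2*exp(2*I*pi/5)) + (2*exp(-2*I*pi/5) + 2*exp(-4*I*pi/5) + 3*exp(4*I*pi/5) + 3*exp(2*I*pi/5)) + (2*exp(-2*I*pi/5) + 3*exp(-4*I*pi/5) + 2*exp(4*I*pi/5) + 3*exp(2*I*pi/5))] = 0/5 = 0
  <chi_rho, chi_2> = (1/5)[1*(10)*conj(1) + 1*(3 + 2*exp(-2*I*pi/5) + 3*exp(-4*I*pi/5) + 2*exp(4*I*pi/5))*conj(exp(4*I*pi/5)) + 1*(3 + 2*exp(-2*I*pi/5) + 2*exp(-4*I*pi/5) + 3*exp(2*I*pi/5))*conj(exp(-2*I*pi/5)) + 1*(3 + 3*exp(-2*I*pi/5) + 2*exp(4*I*pi/5) + 2*exp(2*I*pi/5))*conj(exp(2*I*pi/5)) + 1*(3 + 2*exp(-4*I*pi/5) + 3*exp(4*I*pi/5) + 2*exp(2*I*pi/5))*conj(exp(-4*I*pi/5))]
      = (1/5)[(10) + (2 + 3*exp(-4*I*pi/5) + 2*exp(4*I*pi/5) + 3*exp(2*I*pi/5)) + (2 + 2*exp(-2*I*pi/5) + 3*exp(4*I*pi/5) + 3*exp(2*I*pi/5)) + (2 + 3*exp(-2*I*pi/5) + 3*exp(-4*I*pi/5) + 2*exp(2*I*pi/5)) + (2 + 3*exp(-2*I*pi/5) + 2*exp(-4*I*pi/5) + 3*exp(4*I*pi/5))] = 10/5 = 2
  <chi_rho, chi_3> = (1/5)[1*(10)*conj(1) + 1*(3 + 2*exp(-2*I*pi/5) + 3*exp(-4*I*pi/5) + 2*exp(4*I*pi/5))*conj(exp(-4*I*pi/5)) + 1*(3 + 2*exp(-2*I*pi/5) + 2*exp(-4*I*pi/5) + 3*exp(2*I*pi/5))*conj(exp(2*I*pi/5)) + 1*(3 + 3*exp(-2*I*pi/5) + 2*exp(4*I*pi/5) + 2*exp(2*I*pi/5))*conj(exp(-2*I*pi/5)) + 1*(3 + 2*exp(-4*I*pi/5) + 3*exp(4*I*pi/5) + 2*exp(2*I*pi/5))*conj(exp(4*I*pi/5))]
      = (1/5)[(10) + (3 + 2*exp(-2*I*pi/5) + 3*exp(4*I*pi/5) + 2*exp(2*I*pi/5)) + (3 + 3*exp(-2*I*pi/5) + 2*exp(-4*I*pi/5) + 2*exp(4*I*pi/5)) + (3 + 2*exp(-4*I*pi/5) + 2*exp(4*I*pi/5) + 3*exp(2*I*pi/5)) + (3 + 2*exp(-2*I*pi/5) + 3*exp(-4*I*pi/5) + 2*exp(2*I*pi/5))] = 15/5 = 3
  <chi_rho, chi_4> = (1/5)[1*(10)*conj(1) + 1*(3 + 2*exp(-2*I*pi/5) + 3*exp(-4*I*pi/5) + 2*exp(4*I*pi/5))*conj(exp(-2*I*pi/5)) + 1*(3 + 2*exp(-2*I*pi/5) + 2*exp(-4*I*pi/5) + 3*exp(2*I*pi/5))*conj(exp(-4*I*pi/5)) + 1*(3 + 3*exp(-2*I*pi/5) + 2*exp(4*I*pi/5) + 2*exp(2*I*pi/5))*conj(exp(4*I*pi/5)) + 1*(3 + 2*exp(-4*I*pi/5) + 3*exp(4*I*pi/5) + 2*exp(2*I*pi/5))*conj(exp(2*I*pi/5))]
      = (1/5)[(10) + (2 + 3*exp(-2*I*pi/5) + 2*exp(-4*I*pi/5) + 3*exp(2*I*pi/5)) + (2 + 3*exp(-4*I*pi/5) + 3*exp(4*I*pi/5) + 2*exp(2*I*pi/5)) + (2 + 2*exp(-2*I*pi/5) + 3*exp(-4*I*pi/5) + 3*exp(4*I*pi/5)) + (2 + 3*exp(-2*I*pi/5) + 2*exp(4*I*pi/5) + 3*exp(2*I*pi/5))] = 10/5 = 2
(Exp terms are combined using exp(i*s)*conj(exp(i*t)) = exp(i*(s-t)), and sums of them are collapsed using the identity that for every m > 1 the m distinct m-th roots of unity sum to 0, e.g. 1 + exp(2*I*pi/3) + exp(-2*I*pi/3) = 0.)
Dimension check: dim(rho) = sum (mult * dim) = 3*1 + 0*1 + 2*1 + 3*1 + 2*1 = 10 = chi_rho(e) = 10.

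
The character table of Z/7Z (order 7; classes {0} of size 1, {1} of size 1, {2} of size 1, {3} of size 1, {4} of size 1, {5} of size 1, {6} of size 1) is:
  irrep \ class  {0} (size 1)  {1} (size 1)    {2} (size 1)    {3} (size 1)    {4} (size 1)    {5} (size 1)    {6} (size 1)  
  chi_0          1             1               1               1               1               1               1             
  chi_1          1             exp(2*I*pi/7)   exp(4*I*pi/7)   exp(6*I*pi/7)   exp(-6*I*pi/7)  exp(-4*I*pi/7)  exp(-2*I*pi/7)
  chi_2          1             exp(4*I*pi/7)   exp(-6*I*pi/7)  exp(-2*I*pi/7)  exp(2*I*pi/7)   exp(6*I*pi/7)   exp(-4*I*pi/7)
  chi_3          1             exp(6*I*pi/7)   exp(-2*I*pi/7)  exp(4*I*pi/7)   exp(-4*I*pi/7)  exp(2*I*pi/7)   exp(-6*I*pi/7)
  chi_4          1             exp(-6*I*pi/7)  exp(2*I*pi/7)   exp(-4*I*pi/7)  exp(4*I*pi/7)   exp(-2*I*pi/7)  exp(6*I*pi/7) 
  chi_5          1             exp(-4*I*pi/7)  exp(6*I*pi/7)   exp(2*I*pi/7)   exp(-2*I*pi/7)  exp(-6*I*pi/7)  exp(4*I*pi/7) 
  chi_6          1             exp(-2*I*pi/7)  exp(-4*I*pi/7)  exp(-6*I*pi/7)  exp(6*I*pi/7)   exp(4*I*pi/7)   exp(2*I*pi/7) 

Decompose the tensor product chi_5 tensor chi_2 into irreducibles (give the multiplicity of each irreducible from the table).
chi_5 tensor chi_2 = chi_0 (all other irreducibles have multiplicity 0).

Solution. The character of a tensor product is the pointwise product (chi_5 * chi_2)(C) = chi_5(C) * chi_2(C):
  {0}: (1)*(1), {1}: (exp(-4*I*pi/7))*(exp(4*I*pi/7)), {2}: (exp(6*I*pi/7))*(exp(-6*I*pi/7)), {3}: (exp(2*I*pi/7))*(exp(-2*I*pi/7)), {4}: (exp(-2*I*pi/7))*(exp(2*I*pi/7)), {5}: (exp(-6*I*pi/7))*(exp(6*I*pi/7)), {6}: (exp(4*I*pi/7))*(exp(-4*I*pi/7))
so (chi_5 * chi_2) takes values
  {0} -> 1, {1} -> 1, {2} -> 1, {3} -> 1, {4} -> 1, {5} -> 1, {6} -> 1.
Now take the inner product of this character with each irreducible chi from the table, <chi_5*chi_2, chi> = (1/7) sum_C |C| (chi_5*chi_2)(C) conj(chi(C)):
  <chi_5*chi_2, chi_0> = (1/7)[1*(1)*conj(1) + 1*(1)*conj(1) + 1*(1)*conj(1) + 1*(1)*conj(1) + 1*(1)*conj(1) + 1*(1)*conj(1) + 1*(1)*conj(1)]
      = (1/7)[(1) + (1) + (1) + (1) + (1) + (1) + (1)] = 7/7 = 1
  <chi_5*chi_2, chi_1> = (1/7)[1*(1)*conj(1) + 1*(1)*conj(exp(2*I*pi/7)) + 1*(1)*conj(exp(4*I*pi/7)) + 1*(1)*conj(exp(6*I*pi/7)) + 1*(1)*conj(exp(-6*I*pi/7)) + 1*(1)*conj(exp(-4*I*pi/7)) + 1*(1)*conj(exp(-2*I*pi/7))]
      = (1/7)[(1) + (exp(-2*I*pi/7)) + (exp(-4*I*pi/7)) + (exp(-6*I*pi/7)) + (exp(6*I*pi/7)) + (exp(4*I*pi/7)) + (exp(2*I*pi/7))] = 0/7 = 0
  <chi_5*chi_2, chi_2> = (1/7)[1*(1)*conj(1) + 1*(1)*conj(exp(4*I*pi/7)) + 1*(1)*conj(exp(-6*I*pi/7)) + 1*(1)*conj(exp(-2*I*pi/7)) + 1*(1)*conj(exp(2*I*pi/7)) + 1*(1)*conj(exp(6*I*pi/7)) + 1*(1)*conj(exp(-4*I*pi/7))]
      = (1/7)[(1) + (exp(-4*I*pi/7)) + (exp(6*I*pi/7)) + (exp(2*I*pi/7)) + (exp(-2*I*pi/7)) + (exp(-6*I*pi/7)) + (exp(4*I*pi/7))] = 0/7 = 0
  <chi_5*chi_2, chi_3> = (1/7)[1*(1)*conj(1) + 1*(1)*conj(exp(6*I*pi/7)) + 1*(1)*conj(exp(-2*I*pi/7)) + 1*(1)*conj(exp(4*I*pi/7)) + 1*(1)*conj(exp(-4*I*pi/7)) + 1*(1)*conj(exp(2*I*pi/7)) + 1*(1)*conj(exp(-6*I*pi/7))]
      = (1/7)[(1) + (exp(-6*I*pi/7)) + (exp(2*I*pi/7)) + (exp(-4*I*pi/7)) + (exp(4*I*pi/7)) + (exp(-2*I*pi/7)) + (exp(6*I*pi/7))] = 0/7 = 0
  <chi_5*chi_2, chi_4> = (1/7)[1*(1)*conj(1) + 1*(1)*conj(exp(-6*I*pi/7)) + 1*(1)*conj(exp(2*I*pi/7)) + 1*(1)*conj(exp(-4*I*pi/7)) + 1*(1)*conj(exp(4*I*pi/7)) + 1*(1)*conj(exp(-2*I*pi/7)) + 1*(1)*conj(exp(6*I*pi/7))]
      = (1/7)[(1) + (exp(6*I*pi/7)) + (exp(-2*I*pi/7)) + (exp(4*I*pi/7)) + (exp(-4*I*pi/7)) + (exp(2*I*pi/7)) + (exp(-6*I*pi/7))] = 0/7 = 0
  <chi_5*chi_2, chi_5> = (1/7)[1*(1)*conj(1) + 1*(1)*conj(exp(-4*I*pi/7)) + 1*(1)*conj(exp(6*I*pi/7)) + 1*(1)*conj(exp(2*I*pi/7)) + 1*(1)*conj(exp(-2*I*pi/7)) + 1*(1)*conj(exp(-6*I*pi/7)) + 1*(1)*conj(exp(4*I*pi/7))]
      = (1/7)[(1) + (exp(4*I*pi/7)) + (exp(-6*I*pi/7)) + (exp(-2*I*pi/7)) + (exp(2*I*pi/7)) + (exp(6*I*pi/7)) + (exp(-4*I*pi/7))] = 0/7 = 0
  <chi_5*chi_2, chi_6> = (1/7)[1*(1)*conj(1) + 1*(1)*conj(exp(-2*I*pi/7)) + 1*(1)*conj(exp(-4*I*pi/7)) + 1*(1)*conj(exp(-6*I*pi/7)) + 1*(1)*conj(exp(6*I*pi/7)) + 1*(1)*conj(exp(4*I*pi/7)) + 1*(1)*conj(exp(2*I*pi/7))]
      = (1/7)[(1) + (exp(2*I*pi/7)) + (exp(4*I*pi/7)) + (exp(6*I*pi/7)) + (exp(-6*I*pi/7)) + (exp(-4*I*pi/7)) + (exp(-2*I*pi/7))] = 0/7 = 0
(Exp terms are combined using exp(i*s)*conj(exp(i*t)) = exp(i*(s-t)), and sums of them are collapsed using the identity that for every m > 1 the m distinct m-th roots of unity sum to 0, e.g. 1 + exp(2*I*pi/3) + exp(-2*I*pi/3) = 0.)
Hence the multiplicities are chi_0: 1. Dimension check: dim(chi_5)*dim(chi_2) = 1*1 = 1 and sum (mult * dim) = 1*1 = 1.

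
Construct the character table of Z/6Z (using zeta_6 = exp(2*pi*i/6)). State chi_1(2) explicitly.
Character table of Z/6Z (irreps indexed chi_0,...,chi_5 with chi_k(m) = zeta_6^(k*m), zeta_6 = exp(2*pi*i/6)):
  irrep \ class  {0} (size 1)  {1} (size 1)    {2} (size 1)    {3} (size 1)  {4} (size 1)    {5} (size 1)  
  chi_0          1             1               1               1             1               1             
  chi_1          1             exp(I*pi/3)     exp(2*I*pi/3)   -1            exp(-2*I*pi/3)  exp(-I*pi/3)  
  chi_2          1             exp(2*I*pi/3)   exp(-2*I*pi/3)  1             exp(2*I*pi/3)   exp(-2*I*pi/3)
  chi_3          1             -1              1               -1            1               -1            
  chi_4          1             exp(-2*I*pi/3)  exp(2*I*pi/3)   1             exp(-2*I*pi/3)  exp(2*I*pi/3) 
  chi_5          1             exp(-I*pi/3)    exp(-2*I*pi/3)  -1            exp(2*I*pi/3)   exp(I*pi/3)   

Spot check: chi_1(2) = zeta_6^(1*2) = zeta_6^2 = exp(2*I*pi/3).

Argument: Z/6Z is abelian, so all 6 irreducible complex representations are 1-dimensional. They are given by chi_k(m) = zeta_6^(k*m) for k = 0,...,5. Row orthogonality: sum_m chi_k(m) conj(chi_l(m)) = 6 * [k = l].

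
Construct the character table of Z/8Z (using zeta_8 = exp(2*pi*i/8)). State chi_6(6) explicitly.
Character table of Z/8Z (irreps indexed chi_0,...,chi_7 with chi_k(m) = zeta_8^(k*m), zeta_8 = exp(2*pi*i/8)):
  irrep \ class  {0} (size 1)  {1} (size 1)    {2} (size 1)  {3} (size 1)    {4} (size 1)  {5} (size 1)    {6} (size 1)  {7} (size 1)  
  chi_0          1             1               1             1               1             1               1             1             
  chi_1          1             exp(I*pi/4)     I             exp(3*I*pi/4)   -1            exp(-3*I*pi/4)  -I            exp(-I*pi/4)  
  chi_2          1             I               -1            -I              1             I               -1            -I            
  chi_3          1             exp(3*I*pi/4)   -I            exp(I*pi/4)     -1            exp(-I*pi/4)    I             exp(-3*I*pi/4)
  chi_4          1             -1              1             -1              1             -1              1             -1            
  chi_5          1             exp(-3*I*pi/4)  I             exp(-I*pi/4)    -1            exp(I*pi/4)     -I            exp(3*I*pi/4) 
  chi_6          1             -I              -1            I               1             -I              -1            I             
  chi_7          1             exp(-I*pi/4)    -I            exp(-3*I*pi/4)  -1            exp(3*I*pi/4)   I             exp(I*pi/4)   

Spot check: chi_6(6) = zeta_8^(6*6) = zeta_8^36 = -1.

Why: Z/8Z is abelian, so all 8 irreducible complex representations are 1-dimensional. They are given by chi_k(m) = zeta_8^(k*m) for k = 0,...,7. Row orthogonality: sum_m chi_k(m) conj(chi_l(m)) = 8 * [k = l].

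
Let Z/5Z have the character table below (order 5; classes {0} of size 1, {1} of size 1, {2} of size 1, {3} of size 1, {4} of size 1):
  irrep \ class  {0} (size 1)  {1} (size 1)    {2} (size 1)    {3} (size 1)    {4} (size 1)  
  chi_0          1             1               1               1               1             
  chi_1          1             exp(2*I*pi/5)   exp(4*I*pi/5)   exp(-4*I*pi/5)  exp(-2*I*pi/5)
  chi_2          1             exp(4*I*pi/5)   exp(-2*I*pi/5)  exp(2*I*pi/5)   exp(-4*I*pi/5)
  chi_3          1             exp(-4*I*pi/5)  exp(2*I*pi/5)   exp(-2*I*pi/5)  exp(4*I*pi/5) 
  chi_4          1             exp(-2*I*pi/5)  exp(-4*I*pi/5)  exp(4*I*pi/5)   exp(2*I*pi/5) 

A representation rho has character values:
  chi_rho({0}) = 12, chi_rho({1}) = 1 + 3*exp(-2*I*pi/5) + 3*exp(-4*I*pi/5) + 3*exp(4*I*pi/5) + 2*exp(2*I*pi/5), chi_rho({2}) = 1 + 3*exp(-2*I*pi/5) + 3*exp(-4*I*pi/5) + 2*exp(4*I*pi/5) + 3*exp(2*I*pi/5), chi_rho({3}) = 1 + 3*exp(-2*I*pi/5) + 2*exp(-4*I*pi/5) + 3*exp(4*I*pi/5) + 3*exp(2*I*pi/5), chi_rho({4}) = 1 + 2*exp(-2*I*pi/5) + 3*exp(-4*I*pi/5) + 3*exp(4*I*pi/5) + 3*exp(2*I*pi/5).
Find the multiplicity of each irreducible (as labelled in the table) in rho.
Multiplicities: chi_0: 1, chi_1: 2, chi_2: 3, chi_3: 3, chi_4: 3.

Solution. Use <chi_rho, chi> = (1/|G|) sum_C |C| * chi_rho(C) * conj(chi(C)) with |G| = 5 for each irreducible chi in the table:
  <chi_rho, chi_0> = (1/5)[1*(12)*conj(1) + 1*(1 + 3*exp(-2*I*pi/5) + 3*exp(-4*I*pi/5) + 3*exp(4*I*pi/5) + 2*exp(2*I*pi/5))*conj(1) + 1*(1 + 3*exp(-2*I*pi/5) + 3*exp(-4*I*pi/5) + 2*exp(4*I*pi/5) + 3*exp(2*I*pi/5))*conj(1) + 1*(1 + 3*exp(-2*I*pi/5) + 2*exp(-4*I*pi/5) + 3*exp(4*I*pi/5) + 3*exp(2*I*pi/5))*conj(1) + 1*(1 + 2*exp(-2*I*pi/5) + 3*exp(-4*I*pi/5) + 3*exp(4*I*pi/5) + 3*exp(2*I*pi/5))*conj(1)]
      = (1/5)[(12) + (1 + 3*exp(-2*I*pi/5) + 3*exp(-4*I*pi/5) + 3*exp(4*I*pi/5) + 2*exp(2*I*pi/5)) + (1 + 3*exp(-2*I*pi/5) + 3*exp(-4*I*pi/5) + 2*exp(4*I*pi/5) + 3*exp(2*I*pi/5)) + (1 + 3*exp(-2*I*pi/5) + 2*exp(-4*I*pi/5) + 3*exp(4*I*pi/5) + 3*exp(2*I*pi/5)) + (1 + 2*exp(-2*I*pi/5) + 3*exp(-4*I*pi/5) + 3*exp(4*I*pi/5) + 3*exp(2*I*pi/5))] = 5/5 = 1
  <chi_rho, chi_1> = (1/5)[1*(12)*conj(1) + 1*(1 + 3*exp(-2*I*pi/5) + 3*exp(-4*I*pi/5) + 3*exp(4*I*pi/5) + 2*exp(2*I*pi/5))*conj(exp(2*I*pi/5)) + 1*(1 + 3*exp(-2*I*pi/5) + 3*exp(-4*I*pi/5) + 2*exp(4*I*pi/5) + 3*exp(2*I*pi/5))*conj(exp(4*I*pi/5)) + 1*(1 + 3*exp(-2*I*pi/5) + 2*exp(-4*I*pi/5) + 3*exp(4*I*pi/5) + 3*exp(2*I*pi/5))*conj(exp(-4*I*pi/5)) + 1*(1 + 2*exp(-2*I*pi/5) + 3*exp(-4*I*pi/5) + 3*exp(4*I*pi/5) + 3*exp(2*I*pi/5))*conj(exp(-2*I*pi/5))]
      = (1/5)[(12) + (2 + 3*exp(-4*I*pi/5) + exp(-2*I*pi/5) + 3*exp(4*I*pi/5) + 3*exp(2*I*pi/5)) + (2 + 3*exp(-2*I*pi/5) + exp(-4*I*pi/5) + 3*exp(4*I*pi/5) + 3*exp(2*I*pi/5)) + (2 + 3*exp(-2*I*pi/5) + 3*exp(-4*I*pi/5) + exp(4*I*pi/5) + 3*exp(2*I*pi/5)) + (2 + 3*exp(-2*I*pi/5) + 3*exp(-4*I*pi/5) + exp(2*I*pi/5) + 3*exp(4*I*pi/5))] = 10/5 = 2
  <chi_rho, chi_2> = (1/5)[1*(12)*conj(1) + 1*(1 + 3*exp(-2*I*pi/5) + 3*exp(-4*I*pi/5) + 3*exp(4*I*pi/5) + 2*exp(2*I*pi/5))*conj(exp(4*I*pi/5)) + 1*(1 + 3*exp(-2*I*pi/5) + 3*exp(-4*I*pi/5) + 2*exp(4*I*pi/5) + 3*exp(2*I*pi/5))*conj(exp(-2*I*pi/5)) + 1*(1 + 3*exp(-2*I*pi/5) + 2*exp(-4*I*pi/5) + 3*exp(4*I*pi/5) + 3*exp(2*I*pi/5))*conj(exp(2*I*pi/5)) + 1*(1 + 2*exp(-2*I*pi/5) + 3*exp(-4*I*pi/5) + 3*exp(4*I*pi/5) + 3*exp(2*I*pi/5))*conj(exp(-4*I*pi/5))]
      = (1/5)[(12) + (3 + 2*exp(-2*I*pi/5) + exp(-4*I*pi/5) + 3*exp(4*I*pi/5) + 3*exp(2*I*pi/5)) + (3 + 3*exp(-2*I*pi/5) + 2*exp(-4*I*pi/5) + exp(2*I*pi/5) + 3*exp(4*I*pi/5)) + (3 + 3*exp(-4*I*pi/5) + exp(-2*I*pi/5) + 2*exp(4*I*pi/5) + 3*exp(2*I*pi/5)) + (3 + 3*exp(-2*I*pi/5) + 3*exp(-4*I*pi/5) + exp(4*I*pi/5) + 2*exp(2*I*pi/5))] = 15/5 = 3
  <chi_rho, chi_3> = (1/5)[1*(12)*conj(1) + 1*(1 + 3*exp(-2*I*pi/5) + 3*exp(-4*I*pi/5) + 3*exp(4*I*pi/5) + 2*exp(2*I*pi/5))*conj(exp(-4*I*pi/5)) + 1*(1 + 3*exp(-2*I*pi/5) + 3*exp(-4*I*pi/5) + 2*exp(4*I*pi/5) + 3*exp(2*I*pi/5))*conj(exp(2*I*pi/5)) + 1*(1 + 3*exp(-2*I*pi/5) + 2*exp(-4*I*pi/5) + 3*exp(4*I*pi/5) + 3*exp(2*I*pi/5))*conj(exp(-2*I*pi/5)) + 1*(1 + 2*exp(-2*I*pi/5) + 3*exp(-4*I*pi/5) + 3*exp(4*I*pi/5) + 3*exp(2*I*pi/5))*conj(exp(4*I*pi/5))]
      = (1/5)[(12) + (3 + 3*exp(-2*I*pi/5) + 2*exp(-4*I*pi/5) + exp(4*I*pi/5) + 3*exp(2*I*pi/5)) + (3 + 3*exp(-4*I*pi/5) + exp(-2*I*pi/5) + 3*exp(4*I*pi/5) + 2*exp(2*I*pi/5)) + (3 + 2*exp(-2*I*pi/5) + 3*exp(-4*I*pi/5) + exp(2*I*pi/5) + 3*exp(4*I*pi/5)) + (3 + 3*exp(-2*I*pi/5) + exp(-4*I*pi/5) + 2*exp(4*I*pi/5) + 3*exp(2*I*pi/5))] = 15/5 = 3
  <chi_rho, chi_4> = (1/5)[1*(12)*conj(1) + 1*(1 + 3*exp(-2*I*pi/5) + 3*exp(-4*I*pi/5) + 3*exp(4*I*pi/5) + 2*exp(2*I*pi/5))*conj(exp(-2*I*pi/5)) + 1*(1 + 3*exp(-2*I*pi/5) + 3*exp(-4*I*pi/5) + 2*exp(4*I*pi/5) + 3*exp(2*I*pi/5))*conj(exp(-4*I*pi/5)) + 1*(1 + 3*exp(-2*I*pi/5) + 2*exp(-4*I*pi/5) + 3*exp(4*I*pi/5) + 3*exp(2*I*pi/5))*conj(exp(4*I*pi/5)) + 1*(1 + 2*exp(-2*I*pi/5) + 3*exp(-4*I*pi/5) + 3*exp(4*I*pi/5) + 3*exp(2*I*pi/5))*conj(exp(2*I*pi/5))]
      = (1/5)[(12) + (3 + 3*exp(-2*I*pi/5) + 3*exp(-4*I*pi/5) + exp(2*I*pi/5) + 2*exp(4*I*pi/5)) + (3 + 2*exp(-2*I*pi/5) + 3*exp(-4*I*pi/5) + exp(4*I*pi/5) + 3*exp(2*I*pi/5)) + (3 + 3*exp(-2*I*pi/5) + exp(-4*I*pi/5) + 3*exp(4*I*pi/5) + 2*exp(2*I*pi/5)) + (3 + 2*exp(-4*I*pi/5) + exp(-2*I*pi/5) + 3*exp(4*I*pi/5) + 3*exp(2*I*pi/5))] = 15/5 = 3
(Exp terms are combined using exp(i*s)*conj(exp(i*t)) = exp(i*(s-t)), and sums of them are collapsed using the identity that for every m > 1 the m distinct m-th roots of unity sum to 0, e.g. 1 + exp(2*I*pi/3) + exp(-2*I*pi/3) = 0.)
Dimension check: dim(rho) = sum (mult * dim) = 1*1 + 2*1 + 3*1 + 3*1 + 3*1 = 12 = chi_rho(e) = 12.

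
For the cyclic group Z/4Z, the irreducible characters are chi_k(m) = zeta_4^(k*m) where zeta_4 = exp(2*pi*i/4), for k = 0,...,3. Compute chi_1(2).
chi_1(2) = zeta_4^2 = -1

Derivation: chi_1(2) = zeta_4^(1*2) = zeta_4^2. Since zeta_4^4 = 1, this equals zeta_4^2 = exp(2*pi*i*2/4) = -1.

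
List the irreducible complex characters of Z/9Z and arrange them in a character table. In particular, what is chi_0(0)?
Character table of Z/9Z (irreps indexed chi_0,...,chi_8 with chi_k(m) = zeta_9^(k*m), zeta_9 = exp(2*pi*i/9)):
  irrep \ class  {0} (size 1)  {1} (size 1)    {2} (size 1)    {3} (size 1)    {4} (size 1)    {5} (size 1)    {6} (size 1)    {7} (size 1)    {8} (size 1)  
  chi_0          1             1               1               1               1               1               1               1               1             
  chi_1          1             exp(2*I*pi/9)   exp(4*I*pi/9)   exp(2*I*pi/3)   exp(8*I*pi/9)   exp(-8*I*pi/9)  exp(-2*I*pi/3)  exp(-4*I*pi/9)  exp(-2*I*pi/9)
  chi_2          1             exp(4*I*pi/9)   exp(8*I*pi/9)   exp(-2*I*pi/3)  exp(-2*I*pi/9)  exp(2*I*pi/9)   exp(2*I*pi/3)   exp(-8*I*pi/9)  exp(-4*I*pi/9)
  chi_3          1             exp(2*I*pi/3)   exp(-2*I*pi/3)  1               exp(2*I*pi/3)   exp(-2*I*pi/3)  1               exp(2*I*pi/3)   exp(-2*I*pi/3)
  chi_4          1             exp(8*I*pi/9)   exp(-2*I*pi/9)  exp(2*I*pi/3)   exp(-4*I*pi/9)  exp(4*I*pi/9)   exp(-2*I*pi/3)  exp(2*I*pi/9)   exp(-8*I*pi/9)
  chi_5          1             exp(-8*I*pi/9)  exp(2*I*pi/9)   exp(-2*I*pi/3)  exp(4*I*pi/9)   exp(-4*I*pi/9)  exp(2*I*pi/3)   exp(-2*I*pi/9)  exp(8*I*pi/9) 
  chi_6          1             exp(-2*I*pi/3)  exp(2*I*pi/3)   1               exp(-2*I*pi/3)  exp(2*I*pi/3)   1               exp(-2*I*pi/3)  exp(2*I*pi/3) 
  chi_7          1             exp(-4*I*pi/9)  exp(-8*I*pi/9)  exp(2*I*pi/3)   exp(2*I*pi/9)   exp(-2*I*pi/9)  exp(-2*I*pi/3)  exp(8*I*pi/9)   exp(4*I*pi/9) 
  chi_8          1             exp(-2*I*pi/9)  exp(-4*I*pi/9)  exp(-2*I*pi/3)  exp(-8*I*pi/9)  exp(8*I*pi/9)   exp(2*I*pi/3)   exp(4*I*pi/9)   exp(2*I*pi/9) 

Spot check: chi_0(0) = zeta_9^(0*0) = zeta_9^0 = 1.

Solution. Z/9Z is abelian, so all 9 irreducible complex representations are 1-dimensional. They are given by chi_k(m) = zeta_9^(k*m) for k = 0,...,8. Row orthogonality: sum_m chi_k(m) conj(chi_l(m)) = 9 * [k = l].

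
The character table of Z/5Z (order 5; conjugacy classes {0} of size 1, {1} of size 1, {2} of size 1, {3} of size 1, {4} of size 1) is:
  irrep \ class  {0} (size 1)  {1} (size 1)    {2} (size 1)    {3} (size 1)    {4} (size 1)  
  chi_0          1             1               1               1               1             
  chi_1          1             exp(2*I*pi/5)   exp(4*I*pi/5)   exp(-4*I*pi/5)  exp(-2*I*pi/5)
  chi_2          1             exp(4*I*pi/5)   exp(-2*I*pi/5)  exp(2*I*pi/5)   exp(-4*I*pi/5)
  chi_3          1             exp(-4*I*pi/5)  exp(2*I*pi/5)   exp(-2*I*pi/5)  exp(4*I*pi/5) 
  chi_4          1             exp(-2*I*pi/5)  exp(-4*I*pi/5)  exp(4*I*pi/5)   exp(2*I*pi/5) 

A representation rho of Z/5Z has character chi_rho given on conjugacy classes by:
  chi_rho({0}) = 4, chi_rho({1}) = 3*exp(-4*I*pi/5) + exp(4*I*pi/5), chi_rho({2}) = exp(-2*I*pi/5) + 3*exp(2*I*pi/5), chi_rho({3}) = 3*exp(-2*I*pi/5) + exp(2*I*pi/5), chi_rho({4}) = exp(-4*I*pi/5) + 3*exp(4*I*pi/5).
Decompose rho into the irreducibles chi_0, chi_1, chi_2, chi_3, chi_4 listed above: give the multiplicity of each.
Multiplicities: chi_0: 0, chi_1: 0, chi_2: 1, chi_3: 3, chi_4: 0.

Derivation: Use <chi_rho, chi> = (1/|G|) sum_C |C| * chi_rho(C) * conj(chi(C)) with |G| = 5 for each irreducible chi in the table:
  <chi_rho, chi_0> = (1/5)[1*(4)*conj(1) + 1*(3*exp(-4*I*pi/5) + exp(4*I*pi/5))*conj(1) + 1*(exp(-2*I*pi/5) + 3*exp(2*I*pi/5))*conj(1) + 1*(3*exp(-2*I*pi/5) + exp(2*I*pi/5))*conj(1) + 1*(exp(-4*I*pi/5) + 3*exp(4*I*pi/5))*conj(1)]
      = (1/5)[(4) + (3*exp(-4*I*pi/5) + exp(4*I*pi/5)) + (exp(-2*I*pi/5) + 3*exp(2*I*pi/5)) + (3*exp(-2*I*pi/5) + exp(2*I*pi/5)) + (exp(-4*I*pi/5) + 3*exp(4*I*pi/5))] = 0/5 = 0
  <chi_rho, chi_1> = (1/5)[1*(4)*conj(1) + 1*(3*exp(-4*I*pi/5) + exp(4*I*pi/5))*conj(exp(2*I*pi/5)) + 1*(exp(-2*I*pi/5) + 3*exp(2*I*pi/5))*conj(exp(4*I*pi/5)) + 1*(3*exp(-2*I*pi/5) + exp(2*I*pi/5))*conj(exp(-4*I*pi/5)) + 1*(exp(-4*I*pi/5) + 3*exp(4*I*pi/5))*conj(exp(-2*I*pi/5))]
      = (1/5)[(4) + (exp(2*I*pi/5) + 3*exp(4*I*pi/5)) + (3*exp(-2*I*pi/5) + exp(4*I*pi/5)) + (exp(-4*I*pi/5) + 3*exp(2*I*pi/5)) + (3*exp(-4*I*pi/5) + exp(-2*I*pi/5))] = 0/5 = 0
  <chi_rho, chi_2> = (1/5)[1*(4)*conj(1) + 1*(3*exp(-4*I*pi/5) + exp(4*I*pi/5))*conj(exp(4*I*pi/5)) + 1*(exp(-2*I*pi/5) + 3*exp(2*I*pi/5))*conj(exp(-2*I*pi/5)) + 1*(3*exp(-2*I*pi/5) + exp(2*I*pi/5))*conj(exp(2*I*pi/5)) + 1*(exp(-4*I*pi/5) + 3*exp(4*I*pi/5))*conj(exp(-4*I*pi/5))]
      = (1/5)[(4) + (1 + 3*exp(2*I*pi/5)) + (1 + 3*exp(4*I*pi/5)) + (1 + 3*exp(-4*I*pi/5)) + (1 + 3*exp(-2*I*pi/5))] = 5/5 = 1
  <chi_rho, chi_3> = (1/5)[1*(4)*conj(1) + 1*(3*exp(-4*I*pi/5) + exp(4*I*pi/5))*conj(exp(-4*I*pi/5)) + 1*(exp(-2*I*pi/5) + 3*exp(2*I*pi/5))*conj(exp(2*I*pi/5)) + 1*(3*exp(-2*I*pi/5) + exp(2*I*pi/5))*conj(exp(-2*I*pi/5)) + 1*(exp(-4*I*pi/5) + 3*exp(4*I*pi/5))*conj(exp(4*I*pi/5))]
      = (1/5)[(4) + (3 + exp(-2*I*pi/5)) + (3 + exp(-4*I*pi/5)) + (3 + exp(4*I*pi/5)) + (3 + exp(2*I*pi/5))] = 15/5 = 3
  <chi_rho, chi_4> = (1/5)[1*(4)*conj(1) + 1*(3*exp(-4*I*pi/5) + exp(4*I*pi/5))*conj(exp(-2*I*pi/5)) + 1*(exp(-2*I*pi/5) + 3*exp(2*I*pi/5))*conj(exp(-4*I*pi/5)) + 1*(3*exp(-2*I*pi/5) + exp(2*I*pi/5))*conj(exp(4*I*pi/5)) + 1*(exp(-4*I*pi/5) + 3*exp(4*I*pi/5))*conj(exp(2*I*pi/5))]
      = (1/5)[(4) + (3*exp(-2*I*pi/5) + exp(-4*I*pi/5)) + (3*exp(-4*I*pi/5) + exp(2*I*pi/5)) + (exp(-2*I*pi/5) + 3*exp(4*I*pi/5)) + (exp(4*I*pi/5) + 3*exp(2*I*pi/5))] = 0/5 = 0
(Exp terms are combined using exp(i*s)*conj(exp(i*t)) = exp(i*(s-t)), and sums of them are collapsed using the identity that for every m > 1 the m distinct m-th roots of unity sum to 0, e.g. 1 + exp(2*I*pi/3) + exp(-2*I*pi/3) = 0.)
Dimension check: dim(rho) = sum (mult * dim) = 0*1 + 0*1 + 1*1 + 3*1 + 0*1 = 4 = chi_rho(e) = 4.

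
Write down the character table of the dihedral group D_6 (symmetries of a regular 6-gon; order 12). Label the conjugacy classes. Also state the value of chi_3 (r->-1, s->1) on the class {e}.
Conjugacy classes: {e} of size 1, {r^3} of size 1, {r^1, r^5} of size 2, {r^2, r^4} of size 2, {s, sr^2, ...} of size 3, {sr, sr^3, ...} of size 3.
Character table:
  irrep \ class              {e} (size 1)  {r^3} (size 1)  {r^1, r^5} (size 2)  {r^2, r^4} (size 2)  {s, sr^2, ...} (size 3)  {sr, sr^3, ...} (size 3)
  chi_1 (triv)               1             1               1                    1                    1                        1                       
  chi_2 (sign: r->1, s->-1)  1             1               1                    1                    -1                       -1                      
  chi_3 (r->-1, s->1)        1             -1              -1                   1                    1                        -1                      
  chi_4 (r->-1, s->-1)       1             -1              -1                   1                    -1                       1                       
  chi_5 (2d, j=1)            2             -2              1                    -1                   0                        0                       
  chi_6 (2d, j=2)            2             2               -1                   -1                   0                        0                       

Spot check: chi_3 (r->-1, s->1) on {e} = 1.

Why: D_6 has order 2*6 = 12 with 6 conjugacy classes, hence 6 irreducibles. Sum of squared dims 1 + 1 + 1 + 1 + 4 + 4 = 12 = |G|. Linear characters come from the abelianisation; the 2-dimensional irreps have character r^k -> 2*cos(2*pi*j*k/6), reflections -> 0.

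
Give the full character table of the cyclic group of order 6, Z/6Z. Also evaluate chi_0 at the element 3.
Character table of Z/6Z (irreps indexed chi_0,...,chi_5 with chi_k(m) = zeta_6^(k*m), zeta_6 = exp(2*pi*i/6)):
  irrep \ class  {0} (size 1)  {1} (size 1)    {2} (size 1)    {3} (size 1)  {4} (size 1)    {5} (size 1)  
  chi_0          1             1               1               1             1               1             
  chi_1          1             exp(I*pi/3)     exp(2*I*pi/3)   -1            exp(-2*I*pi/3)  exp(-I*pi/3)  
  chi_2          1             exp(2*I*pi/3)   exp(-2*I*pi/3)  1             exp(2*I*pi/3)   exp(-2*I*pi/3)
  chi_3          1             -1              1               -1            1               -1            
  chi_4          1             exp(-2*I*pi/3)  exp(2*I*pi/3)   1             exp(-2*I*pi/3)  exp(2*I*pi/3) 
  chi_5          1             exp(-I*pi/3)    exp(-2*I*pi/3)  -1            exp(2*I*pi/3)   exp(I*pi/3)   

Spot check: chi_0(3) = zeta_6^(0*3) = zeta_6^0 = 1.

Details: Z/6Z is abelian, so all 6 irreducible complex representations are 1-dimensional. They are given by chi_k(m) = zeta_6^(k*m) for k = 0,...,5. Row orthogonality: sum_m chi_k(m) conj(chi_l(m)) = 6 * [k = l].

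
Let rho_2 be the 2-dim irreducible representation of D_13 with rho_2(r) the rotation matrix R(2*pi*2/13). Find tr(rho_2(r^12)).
chi_{rho_2}(r^12) = 2*cos(2*pi*2*12/13) = 2*cos(4*pi/13)

Proof sketch: rho_2(r^12) is rotation by angle 2*pi*2*12/13, whose trace is 2*cos(2*pi*2*12/13) = 2*cos(4*pi/13).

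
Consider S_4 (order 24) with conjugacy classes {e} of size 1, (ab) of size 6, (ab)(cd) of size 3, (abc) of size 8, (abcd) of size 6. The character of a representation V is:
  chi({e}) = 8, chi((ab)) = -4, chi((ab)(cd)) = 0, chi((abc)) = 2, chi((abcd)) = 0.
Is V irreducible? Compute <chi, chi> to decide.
Not irreducible (reducible): <chi, chi> = 8 > 1.

<chi, chi> = (1/|G|) sum_C |C| * |chi(C)|^2 = (1/24)[1*|8|^2 + 6*|-4|^2 + 3*|0|^2 + 8*|2|^2 + 6*|0|^2]
  = (1/24)[(64) + (96) + (0) + (32) + (0)] = 192/24 = 8.
A character is irreducible iff <chi, chi> = 1, so this representation is reducible.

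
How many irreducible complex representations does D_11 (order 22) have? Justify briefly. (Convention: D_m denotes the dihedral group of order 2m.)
7

Proof sketch: The number of irreducible complex representations of a finite group equals its number of conjugacy classes. D_11 has 7 conjugacy classes ((n+3)/2 for n odd), so D_11 (order 22) has exactly 7 irreducible complex representations.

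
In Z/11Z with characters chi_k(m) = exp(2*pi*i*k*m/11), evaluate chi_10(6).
chi_10(6) = zeta_11^60 = exp(10*I*pi/11)

Solution. chi_10(6) = zeta_11^(10*6) = zeta_11^60. Since zeta_11^11 = 1, this equals zeta_11^5 = exp(2*pi*i*5/11) = exp(10*I*pi/11).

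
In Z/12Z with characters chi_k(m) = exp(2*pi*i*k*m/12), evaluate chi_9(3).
chi_9(3) = zeta_12^27 = I

Reasoning: chi_9(3) = zeta_12^(9*3) = zeta_12^27. Since zeta_12^12 = 1, this equals zeta_12^3 = exp(2*pi*i*3/12) = I.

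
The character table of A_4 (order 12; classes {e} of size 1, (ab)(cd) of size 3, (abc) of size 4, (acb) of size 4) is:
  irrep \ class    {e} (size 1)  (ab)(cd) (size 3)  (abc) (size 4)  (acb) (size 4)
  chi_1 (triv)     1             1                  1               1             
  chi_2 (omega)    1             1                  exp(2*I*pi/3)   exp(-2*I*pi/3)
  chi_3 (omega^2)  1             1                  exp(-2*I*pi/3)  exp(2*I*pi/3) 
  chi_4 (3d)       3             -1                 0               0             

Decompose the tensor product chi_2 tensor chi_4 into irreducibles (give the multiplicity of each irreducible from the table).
chi_2 tensor chi_4 = chi_4 (all other irreducibles have multiplicity 0).

Why: The character of a tensor product is the pointwise product (chi_2 * chi_4)(C) = chi_2(C) * chi_4(C):
  {e}: (1)*(3), (ab)(cd): (1)*(-1), (abc): (exp(2*I*pi/3))*(0), (acb): (exp(-2*I*pi/3))*(0)
so (chi_2 * chi_4) takes values
  {e} -> 3, (ab)(cd) -> -1, (abc) -> 0, (acb) -> 0.
Now take the inner product of this character with each irreducible chi from the table, <chi_2*chi_4, chi> = (1/12) sum_C |C| (chi_2*chi_4)(C) conj(chi(C)):
  <chi_2*chi_4, chi_1> = (1/12)[1*(3)*conj(1) + 3*(-1)*conj(1) + 4*(0)*conj(1) + 4*(0)*conj(1)]
      = (1/12)[(3) + (-3) + (0) + (0)] = 0/12 = 0
  <chi_2*chi_4, chi_2> = (1/12)[1*(3)*conj(1) + 3*(-1)*conj(1) + 4*(0)*conj(exp(2*I*pi/3)) + 4*(0)*conj(exp(-2*I*pi/3))]
      = (1/12)[(3) + (-3) + (0) + (0)] = 0/12 = 0
  <chi_2*chi_4, chi_3> = (1/12)[1*(3)*conj(1) + 3*(-1)*conj(1) + 4*(0)*conj(exp(-2*I*pi/3)) + 4*(0)*conj(exp(2*I*pi/3))]
      = (1/12)[(3) + (-3) + (0) + (0)] = 0/12 = 0
  <chi_2*chi_4, chi_4> = (1/12)[1*(3)*conj(3) + 3*(-1)*conj(-1) + 4*(0)*conj(0) + 4*(0)*conj(0)]
      = (1/12)[(9) + (3) + (0) + (0)] = 12/12 = 1
(Exp terms are combined using exp(i*s)*conj(exp(i*t)) = exp(i*(s-t)), and sums of them are collapsed using the identity that for every m > 1 the m distinct m-th roots of unity sum to 0, e.g. 1 + exp(2*I*pi/3) + exp(-2*I*pi/3) = 0.)
Hence the multiplicities are chi_4: 1. Dimension check: dim(chi_2)*dim(chi_4) = 1*3 = 3 and sum (mult * dim) = 1*3 = 3.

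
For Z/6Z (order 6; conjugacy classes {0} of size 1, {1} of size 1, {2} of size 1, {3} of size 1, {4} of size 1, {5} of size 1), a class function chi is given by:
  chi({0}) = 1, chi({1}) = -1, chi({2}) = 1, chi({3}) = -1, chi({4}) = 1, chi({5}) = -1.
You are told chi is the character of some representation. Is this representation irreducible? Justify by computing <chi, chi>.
Irreducible: <chi, chi> = 1.

<chi, chi> = (1/|G|) sum_C |C| * |chi(C)|^2 = (1/6)[1*|1|^2 + 1*|-1|^2 + 1*|1|^2 + 1*|-1|^2 + 1*|1|^2 + 1*|-1|^2]
  = (1/6)[(1) + (1) + (1) + (1) + (1) + (1)] = 6/6 = 1.
(Exp terms are combined using exp(i*s)*conj(exp(i*t)) = exp(i*(s-t)), and sums of them are collapsed using the identity that for every m > 1 the m distinct m-th roots of unity sum to 0, e.g. 1 + exp(2*I*pi/3) + exp(-2*I*pi/3) = 0.)
A character is irreducible iff <chi, chi> = 1, so this representation is irreducible.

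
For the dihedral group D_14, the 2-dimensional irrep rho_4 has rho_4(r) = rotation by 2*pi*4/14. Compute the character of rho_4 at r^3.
chi_{rho_4}(r^3) = 2*cos(2*pi*4*3/14) = 2*cos(2*pi/7)

rho_4(r^3) is rotation by angle 2*pi*4*3/14, whose trace is 2*cos(2*pi*4*3/14) = 2*cos(2*pi/7).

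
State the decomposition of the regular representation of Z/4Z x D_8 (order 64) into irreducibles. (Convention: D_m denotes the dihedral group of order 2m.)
Each irreducible V_i of dimension d_i appears with multiplicity d_i, i.e. rho_reg = (direct sum over all irreducibles V_i) d_i V_i. The irreducible dimensions for Z/4Z x D_8 are 1, 1, 1, 1, 1, 1, 1, 1, 1, 1, 1, 1, 1, 1, 1, 1, 2, 2, 2, 2, 2, 2, 2, 2, 2, 2, 2, 2: 16 irreducibles of dimension 1, each with multiplicity 1; 12 irreducibles of dimension 2, each with multiplicity 2. Total dimension 16*1*1 + 12*2*2 = 64 = |G|.

Explanation: General theorem: in the regular representation of a finite group G, each irreducible appears with multiplicity equal to its dimension. Check: dim(rho_reg) = sum d_i^2 = 1 + 1 + 1 + 1 + 1 + 1 + 1 + 1 + 1 + 1 + 1 + 1 + 1 + 1 + 1 + 1 + 4 + 4 + 4 + 4 + 4 + 4 + 4 + 4 + 4 + 4 + 4 + 4 = 64 = |G|.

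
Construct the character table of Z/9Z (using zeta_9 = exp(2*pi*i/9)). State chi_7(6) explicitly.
Character table of Z/9Z (irreps indexed chi_0,...,chi_8 with chi_k(m) = zeta_9^(k*m), zeta_9 = exp(2*pi*i/9)):
  irrep \ class  {0} (size 1)  {1} (size 1)    {2} (size 1)    {3} (size 1)    {4} (size 1)    {5} (size 1)    {6} (size 1)    {7} (size 1)    {8} (size 1)  
  chi_0          1             1               1               1               1               1               1               1               1             
  chi_1          1             exp(2*I*pi/9)   exp(4*I*pi/9)   exp(2*I*pi/3)   exp(8*I*pi/9)   exp(-8*I*pi/9)  exp(-2*I*pi/3)  exp(-4*I*pi/9)  exp(-2*I*pi/9)
  chi_2          1             exp(4*I*pi/9)   exp(8*I*pi/9)   exp(-2*I*pi/3)  exp(-2*I*pi/9)  exp(2*I*pi/9)   exp(2*I*pi/3)   exp(-8*I*pi/9)  exp(-4*I*pi/9)
  chi_3          1             exp(2*I*pi/3)   exp(-2*I*pi/3)  1               exp(2*I*pi/3)   exp(-2*I*pi/3)  1               exp(2*I*pi/3)   exp(-2*I*pi/3)
  chi_4          1             exp(8*I*pi/9)   exp(-2*I*pi/9)  exp(2*I*pi/3)   exp(-4*I*pi/9)  exp(4*I*pi/9)   exp(-2*I*pi/3)  exp(2*I*pi/9)   exp(-8*I*pi/9)
  chi_5          1             exp(-8*I*pi/9)  exp(2*I*pi/9)   exp(-2*I*pi/3)  exp(4*I*pi/9)   exp(-4*I*pi/9)  exp(2*I*pi/3)   exp(-2*I*pi/9)  exp(8*I*pi/9) 
  chi_6          1             exp(-2*I*pi/3)  exp(2*I*pi/3)   1               exp(-2*I*pi/3)  exp(2*I*pi/3)   1               exp(-2*I*pi/3)  exp(2*I*pi/3) 
  chi_7          1             exp(-4*I*pi/9)  exp(-8*I*pi/9)  exp(2*I*pi/3)   exp(2*I*pi/9)   exp(-2*I*pi/9)  exp(-2*I*pi/3)  exp(8*I*pi/9)   exp(4*I*pi/9) 
  chi_8          1             exp(-2*I*pi/9)  exp(-4*I*pi/9)  exp(-2*I*pi/3)  exp(-8*I*pi/9)  exp(8*I*pi/9)   exp(2*I*pi/3)   exp(4*I*pi/9)   exp(2*I*pi/9) 

Spot check: chi_7(6) = zeta_9^(7*6) = zeta_9^42 = exp(-2*I*pi/3).

Reasoning: Z/9Z is abelian, so all 9 irreducible complex representations are 1-dimensional. They are given by chi_k(m) = zeta_9^(k*m) for k = 0,...,8. Row orthogonality: sum_m chi_k(m) conj(chi_l(m)) = 9 * [k = l].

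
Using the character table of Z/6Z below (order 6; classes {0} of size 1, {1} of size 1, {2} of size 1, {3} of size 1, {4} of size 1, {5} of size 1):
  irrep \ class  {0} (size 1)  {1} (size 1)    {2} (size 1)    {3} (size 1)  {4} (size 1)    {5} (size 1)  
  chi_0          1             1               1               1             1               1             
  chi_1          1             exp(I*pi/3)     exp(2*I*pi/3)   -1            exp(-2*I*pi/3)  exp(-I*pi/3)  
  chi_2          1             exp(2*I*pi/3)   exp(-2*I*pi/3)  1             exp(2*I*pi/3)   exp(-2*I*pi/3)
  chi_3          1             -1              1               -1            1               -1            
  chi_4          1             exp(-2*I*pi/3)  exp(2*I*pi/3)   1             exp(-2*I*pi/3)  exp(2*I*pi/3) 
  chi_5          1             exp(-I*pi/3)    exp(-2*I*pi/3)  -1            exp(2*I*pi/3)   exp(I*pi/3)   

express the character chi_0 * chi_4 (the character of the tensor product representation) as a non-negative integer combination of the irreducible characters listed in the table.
chi_0 tensor chi_4 = chi_4 (all other irreducibles have multiplicity 0).

The character of a tensor product is the pointwise product (chi_0 * chi_4)(C) = chi_0(C) * chi_4(C):
  {0}: (1)*(1), {1}: (1)*(exp(-2*I*pi/3)), {2}: (1)*(exp(2*I*pi/3)), {3}: (1)*(1), {4}: (1)*(exp(-2*I*pi/3)), {5}: (1)*(exp(2*I*pi/3))
so (chi_0 * chi_4) takes values
  {0} -> 1, {1} -> exp(-2*I*pi/3), {2} -> exp(2*I*pi/3), {3} -> 1, {4} -> exp(-2*I*pi/3), {5} -> exp(2*I*pi/3).
Now take the inner product of this character with each irreducible chi from the table, <chi_0*chi_4, chi> = (1/6) sum_C |C| (chi_0*chi_4)(C) conj(chi(C)):
  <chi_0*chi_4, chi_0> = (1/6)[1*(1)*conj(1) + 1*(exp(-2*I*pi/3))*conj(1) + 1*(exp(2*I*pi/3))*conj(1) + 1*(1)*conj(1) + 1*(exp(-2*I*pi/3))*conj(1) + 1*(exp(2*I*pi/3))*conj(1)]
      = (1/6)[(1) + (exp(-2*I*pi/3)) + (exp(2*I*pi/3)) + (1) + (exp(-2*I*pi/3)) + (exp(2*I*pi/3))] = 0/6 = 0
  <chi_0*chi_4, chi_1> = (1/6)[1*(1)*conj(1) + 1*(exp(-2*I*pi/3))*conj(exp(I*pi/3)) + 1*(exp(2*I*pi/3))*conj(exp(2*I*pi/3)) + 1*(1)*conj(-1) + 1*(exp(-2*I*pi/3))*conj(exp(-2*I*pi/3)) + 1*(exp(2*I*pi/3))*conj(exp(-I*pi/3))]
      = (1/6)[(1) + (-1) + (1) + (-1) + (1) + (-1)] = 0/6 = 0
  <chi_0*chi_4, chi_2> = (1/6)[1*(1)*conj(1) + 1*(exp(-2*I*pi/3))*conj(exp(2*I*pi/3)) + 1*(exp(2*I*pi/3))*conj(exp(-2*I*pi/3)) + 1*(1)*conj(1) + 1*(exp(-2*I*pi/3))*conj(exp(2*I*pi/3)) + 1*(exp(2*I*pi/3))*conj(exp(-2*I*pi/3))]
      = (1/6)[(1) + (exp(2*I*pi/3)) + (exp(-2*I*pi/3)) + (1) + (exp(2*I*pi/3)) + (exp(-2*I*pi/3))] = 0/6 = 0
  <chi_0*chi_4, chi_3> = (1/6)[1*(1)*conj(1) + 1*(exp(-2*I*pi/3))*conj(-1) + 1*(exp(2*I*pi/3))*conj(1) + 1*(1)*conj(-1) + 1*(exp(-2*I*pi/3))*conj(1) + 1*(exp(2*I*pi/3))*conj(-1)]
      = (1/6)[(1) + (-exp(-2*I*pi/3)) + (exp(2*I*pi/3)) + (-1) + (exp(-2*I*pi/3)) + (-exp(2*I*pi/3))] = 0/6 = 0
  <chi_0*chi_4, chi_4> = (1/6)[1*(1)*conj(1) + 1*(exp(-2*I*pi/3))*conj(exp(-2*I*pi/3)) + 1*(exp(2*I*pi/3))*conj(exp(2*I*pi/3)) + 1*(1)*conj(1) + 1*(exp(-2*I*pi/3))*conj(exp(-2*I*pi/3)) + 1*(exp(2*I*pi/3))*conj(exp(2*I*pi/3))]
      = (1/6)[(1) + (1) + (1) + (1) + (1) + (1)] = 6/6 = 1
  <chi_0*chi_4, chi_5> = (1/6)[1*(1)*conj(1) + 1*(exp(-2*I*pi/3))*conj(exp(-I*pi/3)) + 1*(exp(2*I*pi/3))*conj(exp(-2*I*pi/3)) + 1*(1)*conj(-1) + 1*(exp(-2*I*pi/3))*conj(exp(2*I*pi/3)) + 1*(exp(2*I*pi/3))*conj(exp(I*pi/3))]
      = (1/6)[(1) + (exp(-I*pi/3)) + (exp(-2*I*pi/3)) + (-1) + (exp(2*I*pi/3)) + (exp(I*pi/3))] = 0/6 = 0
(Exp terms are combined using exp(i*s)*conj(exp(i*t)) = exp(i*(s-t)), and sums of them are collapsed using the identity that for every m > 1 the m distinct m-th roots of unity sum to 0, e.g. 1 + exp(2*I*pi/3) + exp(-2*I*pi/3) = 0.)
Hence the multiplicities are chi_4: 1. Dimension check: dim(chi_0)*dim(chi_4) = 1*1 = 1 and sum (mult * dim) = 1*1 = 1.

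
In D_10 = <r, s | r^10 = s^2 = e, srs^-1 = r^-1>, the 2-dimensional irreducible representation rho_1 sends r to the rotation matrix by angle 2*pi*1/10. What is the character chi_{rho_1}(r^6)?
chi_{rho_1}(r^6) = 2*cos(2*pi*1*6/10) = -sqrt(5)/2 - 1/2

Proof sketch: rho_1(r^6) is rotation by angle 2*pi*1*6/10, whose trace is 2*cos(2*pi*1*6/10) = -sqrt(5)/2 - 1/2.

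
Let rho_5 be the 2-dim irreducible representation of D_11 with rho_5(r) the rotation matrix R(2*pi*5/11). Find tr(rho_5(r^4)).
chi_{rho_5}(r^4) = 2*cos(2*pi*5*4/11) = 2*cos(4*pi/11)

rho_5(r^4) is rotation by angle 2*pi*5*4/11, whose trace is 2*cos(2*pi*5*4/11) = 2*cos(4*pi/11).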